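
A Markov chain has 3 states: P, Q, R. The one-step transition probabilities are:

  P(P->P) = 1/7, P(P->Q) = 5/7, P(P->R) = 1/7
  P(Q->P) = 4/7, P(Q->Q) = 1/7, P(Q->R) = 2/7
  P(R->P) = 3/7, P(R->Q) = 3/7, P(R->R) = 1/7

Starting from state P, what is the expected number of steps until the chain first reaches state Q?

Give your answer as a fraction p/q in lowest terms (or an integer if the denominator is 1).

Let h_i = expected steps to first reach Q from state i.
Boundary: h_Q = 0.
First-step equations for the other states:
  h_P = 1 + 1/7*h_P + 5/7*h_Q + 1/7*h_R
  h_R = 1 + 3/7*h_P + 3/7*h_Q + 1/7*h_R

Substituting h_Q = 0 and rearranging gives the linear system (I - Q) h = 1:
  [6/7, -1/7] . (h_P, h_R) = 1
  [-3/7, 6/7] . (h_P, h_R) = 1

Solving yields:
  h_P = 49/33
  h_R = 21/11

Starting state is P, so the expected hitting time is h_P = 49/33.

Answer: 49/33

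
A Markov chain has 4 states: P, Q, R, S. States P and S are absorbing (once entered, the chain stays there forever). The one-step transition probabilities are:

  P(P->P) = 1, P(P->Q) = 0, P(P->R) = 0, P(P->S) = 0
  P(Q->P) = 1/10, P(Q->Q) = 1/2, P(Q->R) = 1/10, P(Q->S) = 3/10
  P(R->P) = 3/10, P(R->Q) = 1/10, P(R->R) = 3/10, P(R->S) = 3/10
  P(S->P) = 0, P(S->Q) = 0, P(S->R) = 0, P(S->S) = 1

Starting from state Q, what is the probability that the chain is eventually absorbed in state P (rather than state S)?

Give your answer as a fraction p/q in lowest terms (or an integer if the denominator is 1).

Answer: 5/17

Derivation:
Let a_i = P(absorbed in P | start in state i).
Boundary conditions: a_P = 1, a_S = 0.
For each transient state i, a_i = sum_j P(i->j) * a_j:
  a_Q = 1/10*a_P + 1/2*a_Q + 1/10*a_R + 3/10*a_S
  a_R = 3/10*a_P + 1/10*a_Q + 3/10*a_R + 3/10*a_S

Substituting a_P = 1 and a_S = 0, rearrange to (I - Q) a = r where r[i] = P(i -> P):
  [1/2, -1/10] . (a_Q, a_R) = 1/10
  [-1/10, 7/10] . (a_Q, a_R) = 3/10

Solving yields:
  a_Q = 5/17
  a_R = 8/17

Starting state is Q, so the absorption probability is a_Q = 5/17.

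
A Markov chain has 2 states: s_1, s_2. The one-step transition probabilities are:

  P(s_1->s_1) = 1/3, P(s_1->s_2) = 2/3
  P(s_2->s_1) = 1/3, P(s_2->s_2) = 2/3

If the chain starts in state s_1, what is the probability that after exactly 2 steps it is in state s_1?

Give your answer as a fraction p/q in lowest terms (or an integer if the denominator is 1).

Answer: 1/3

Derivation:
Computing P^2 by repeated multiplication:
P^1 =
  s_1: [1/3, 2/3]
  s_2: [1/3, 2/3]
P^2 =
  s_1: [1/3, 2/3]
  s_2: [1/3, 2/3]

(P^2)[s_1 -> s_1] = 1/3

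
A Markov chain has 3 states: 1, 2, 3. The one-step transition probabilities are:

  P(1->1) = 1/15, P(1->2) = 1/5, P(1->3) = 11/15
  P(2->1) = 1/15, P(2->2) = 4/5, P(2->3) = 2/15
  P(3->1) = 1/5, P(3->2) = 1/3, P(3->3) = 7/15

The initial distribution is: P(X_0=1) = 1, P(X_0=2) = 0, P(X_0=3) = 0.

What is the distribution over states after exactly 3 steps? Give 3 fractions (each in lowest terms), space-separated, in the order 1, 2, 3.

Answer: 413/3375 1709/3375 1253/3375

Derivation:
Propagating the distribution step by step (d_{t+1} = d_t * P):
d_0 = (1=1, 2=0, 3=0)
  d_1[1] = 1*1/15 + 0*1/15 + 0*1/5 = 1/15
  d_1[2] = 1*1/5 + 0*4/5 + 0*1/3 = 1/5
  d_1[3] = 1*11/15 + 0*2/15 + 0*7/15 = 11/15
d_1 = (1=1/15, 2=1/5, 3=11/15)
  d_2[1] = 1/15*1/15 + 1/5*1/15 + 11/15*1/5 = 37/225
  d_2[2] = 1/15*1/5 + 1/5*4/5 + 11/15*1/3 = 94/225
  d_2[3] = 1/15*11/15 + 1/5*2/15 + 11/15*7/15 = 94/225
d_2 = (1=37/225, 2=94/225, 3=94/225)
  d_3[1] = 37/225*1/15 + 94/225*1/15 + 94/225*1/5 = 413/3375
  d_3[2] = 37/225*1/5 + 94/225*4/5 + 94/225*1/3 = 1709/3375
  d_3[3] = 37/225*11/15 + 94/225*2/15 + 94/225*7/15 = 1253/3375
d_3 = (1=413/3375, 2=1709/3375, 3=1253/3375)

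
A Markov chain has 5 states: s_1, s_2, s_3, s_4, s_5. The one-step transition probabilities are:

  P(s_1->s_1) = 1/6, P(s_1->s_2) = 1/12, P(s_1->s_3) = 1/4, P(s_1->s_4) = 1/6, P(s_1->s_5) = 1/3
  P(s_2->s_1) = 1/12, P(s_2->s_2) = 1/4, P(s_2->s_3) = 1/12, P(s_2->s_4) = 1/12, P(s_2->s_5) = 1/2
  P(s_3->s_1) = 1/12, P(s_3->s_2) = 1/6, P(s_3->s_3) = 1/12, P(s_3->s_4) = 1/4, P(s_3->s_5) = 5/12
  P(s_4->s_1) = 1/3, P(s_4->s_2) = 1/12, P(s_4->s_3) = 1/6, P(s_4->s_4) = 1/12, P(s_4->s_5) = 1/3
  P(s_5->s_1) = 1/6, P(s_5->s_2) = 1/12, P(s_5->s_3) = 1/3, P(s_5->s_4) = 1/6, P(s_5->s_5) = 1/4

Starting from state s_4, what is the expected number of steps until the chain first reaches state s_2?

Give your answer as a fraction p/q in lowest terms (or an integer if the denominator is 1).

Let h_i = expected steps to first reach s_2 from state i.
Boundary: h_s_2 = 0.
First-step equations for the other states:
  h_s_1 = 1 + 1/6*h_s_1 + 1/12*h_s_2 + 1/4*h_s_3 + 1/6*h_s_4 + 1/3*h_s_5
  h_s_3 = 1 + 1/12*h_s_1 + 1/6*h_s_2 + 1/12*h_s_3 + 1/4*h_s_4 + 5/12*h_s_5
  h_s_4 = 1 + 1/3*h_s_1 + 1/12*h_s_2 + 1/6*h_s_3 + 1/12*h_s_4 + 1/3*h_s_5
  h_s_5 = 1 + 1/6*h_s_1 + 1/12*h_s_2 + 1/3*h_s_3 + 1/6*h_s_4 + 1/4*h_s_5

Substituting h_s_2 = 0 and rearranging gives the linear system (I - Q) h = 1:
  [5/6, -1/4, -1/6, -1/3] . (h_s_1, h_s_3, h_s_4, h_s_5) = 1
  [-1/12, 11/12, -1/4, -5/12] . (h_s_1, h_s_3, h_s_4, h_s_5) = 1
  [-1/3, -1/6, 11/12, -1/3] . (h_s_1, h_s_3, h_s_4, h_s_5) = 1
  [-1/6, -1/3, -1/6, 3/4] . (h_s_1, h_s_3, h_s_4, h_s_5) = 1

Solving yields:
  h_s_1 = 2184/223
  h_s_3 = 2028/223
  h_s_4 = 2196/223
  h_s_5 = 2172/223

Starting state is s_4, so the expected hitting time is h_s_4 = 2196/223.

Answer: 2196/223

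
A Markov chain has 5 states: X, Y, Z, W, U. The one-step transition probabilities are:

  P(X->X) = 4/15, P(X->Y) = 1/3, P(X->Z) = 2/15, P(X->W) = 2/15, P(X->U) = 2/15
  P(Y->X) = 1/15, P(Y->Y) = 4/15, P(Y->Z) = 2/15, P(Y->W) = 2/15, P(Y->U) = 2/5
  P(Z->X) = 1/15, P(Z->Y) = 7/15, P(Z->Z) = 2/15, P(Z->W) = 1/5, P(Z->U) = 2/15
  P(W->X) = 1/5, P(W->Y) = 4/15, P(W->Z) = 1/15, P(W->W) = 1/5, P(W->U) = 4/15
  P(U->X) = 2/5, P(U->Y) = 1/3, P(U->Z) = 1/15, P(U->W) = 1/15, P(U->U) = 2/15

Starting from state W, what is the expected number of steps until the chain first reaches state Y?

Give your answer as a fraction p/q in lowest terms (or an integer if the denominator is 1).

Let h_i = expected steps to first reach Y from state i.
Boundary: h_Y = 0.
First-step equations for the other states:
  h_X = 1 + 4/15*h_X + 1/3*h_Y + 2/15*h_Z + 2/15*h_W + 2/15*h_U
  h_Z = 1 + 1/15*h_X + 7/15*h_Y + 2/15*h_Z + 1/5*h_W + 2/15*h_U
  h_W = 1 + 1/5*h_X + 4/15*h_Y + 1/15*h_Z + 1/5*h_W + 4/15*h_U
  h_U = 1 + 2/5*h_X + 1/3*h_Y + 1/15*h_Z + 1/15*h_W + 2/15*h_U

Substituting h_Y = 0 and rearranging gives the linear system (I - Q) h = 1:
  [11/15, -2/15, -2/15, -2/15] . (h_X, h_Z, h_W, h_U) = 1
  [-1/15, 13/15, -1/5, -2/15] . (h_X, h_Z, h_W, h_U) = 1
  [-1/5, -1/15, 4/5, -4/15] . (h_X, h_Z, h_W, h_U) = 1
  [-2/5, -1/15, -1/15, 13/15] . (h_X, h_Z, h_W, h_U) = 1

Solving yields:
  h_X = 9591/3253
  h_Z = 8364/3253
  h_W = 10368/3253
  h_U = 9621/3253

Starting state is W, so the expected hitting time is h_W = 10368/3253.

Answer: 10368/3253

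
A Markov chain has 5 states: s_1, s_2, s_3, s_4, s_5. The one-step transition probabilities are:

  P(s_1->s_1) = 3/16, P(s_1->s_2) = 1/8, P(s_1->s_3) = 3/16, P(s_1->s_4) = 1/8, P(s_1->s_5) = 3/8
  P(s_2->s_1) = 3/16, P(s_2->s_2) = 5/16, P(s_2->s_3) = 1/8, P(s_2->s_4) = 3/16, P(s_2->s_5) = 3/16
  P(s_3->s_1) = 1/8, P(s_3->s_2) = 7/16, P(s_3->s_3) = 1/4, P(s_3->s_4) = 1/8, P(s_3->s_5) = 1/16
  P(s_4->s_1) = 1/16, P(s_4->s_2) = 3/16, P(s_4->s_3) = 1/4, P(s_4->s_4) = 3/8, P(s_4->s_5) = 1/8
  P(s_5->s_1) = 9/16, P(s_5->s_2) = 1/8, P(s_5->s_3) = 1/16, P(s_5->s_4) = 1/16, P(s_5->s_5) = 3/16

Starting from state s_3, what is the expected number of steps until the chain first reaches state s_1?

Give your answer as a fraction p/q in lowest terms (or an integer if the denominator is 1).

Answer: 10288/1951

Derivation:
Let h_i = expected steps to first reach s_1 from state i.
Boundary: h_s_1 = 0.
First-step equations for the other states:
  h_s_2 = 1 + 3/16*h_s_1 + 5/16*h_s_2 + 1/8*h_s_3 + 3/16*h_s_4 + 3/16*h_s_5
  h_s_3 = 1 + 1/8*h_s_1 + 7/16*h_s_2 + 1/4*h_s_3 + 1/8*h_s_4 + 1/16*h_s_5
  h_s_4 = 1 + 1/16*h_s_1 + 3/16*h_s_2 + 1/4*h_s_3 + 3/8*h_s_4 + 1/8*h_s_5
  h_s_5 = 1 + 9/16*h_s_1 + 1/8*h_s_2 + 1/16*h_s_3 + 1/16*h_s_4 + 3/16*h_s_5

Substituting h_s_1 = 0 and rearranging gives the linear system (I - Q) h = 1:
  [11/16, -1/8, -3/16, -3/16] . (h_s_2, h_s_3, h_s_4, h_s_5) = 1
  [-7/16, 3/4, -1/8, -1/16] . (h_s_2, h_s_3, h_s_4, h_s_5) = 1
  [-3/16, -1/4, 5/8, -1/8] . (h_s_2, h_s_3, h_s_4, h_s_5) = 1
  [-1/8, -1/16, -1/16, 13/16] . (h_s_2, h_s_3, h_s_4, h_s_5) = 1

Solving yields:
  h_s_2 = 46128/9755
  h_s_3 = 10288/1951
  h_s_4 = 55488/9755
  h_s_5 = 27328/9755

Starting state is s_3, so the expected hitting time is h_s_3 = 10288/1951.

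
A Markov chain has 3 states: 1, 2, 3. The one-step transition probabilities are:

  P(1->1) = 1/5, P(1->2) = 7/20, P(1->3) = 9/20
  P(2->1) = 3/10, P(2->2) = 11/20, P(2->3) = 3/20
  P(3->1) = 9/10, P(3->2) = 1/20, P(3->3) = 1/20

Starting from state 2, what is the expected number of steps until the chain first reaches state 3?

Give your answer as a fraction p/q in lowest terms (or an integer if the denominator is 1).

Answer: 220/51

Derivation:
Let h_i = expected steps to first reach 3 from state i.
Boundary: h_3 = 0.
First-step equations for the other states:
  h_1 = 1 + 1/5*h_1 + 7/20*h_2 + 9/20*h_3
  h_2 = 1 + 3/10*h_1 + 11/20*h_2 + 3/20*h_3

Substituting h_3 = 0 and rearranging gives the linear system (I - Q) h = 1:
  [4/5, -7/20] . (h_1, h_2) = 1
  [-3/10, 9/20] . (h_1, h_2) = 1

Solving yields:
  h_1 = 160/51
  h_2 = 220/51

Starting state is 2, so the expected hitting time is h_2 = 220/51.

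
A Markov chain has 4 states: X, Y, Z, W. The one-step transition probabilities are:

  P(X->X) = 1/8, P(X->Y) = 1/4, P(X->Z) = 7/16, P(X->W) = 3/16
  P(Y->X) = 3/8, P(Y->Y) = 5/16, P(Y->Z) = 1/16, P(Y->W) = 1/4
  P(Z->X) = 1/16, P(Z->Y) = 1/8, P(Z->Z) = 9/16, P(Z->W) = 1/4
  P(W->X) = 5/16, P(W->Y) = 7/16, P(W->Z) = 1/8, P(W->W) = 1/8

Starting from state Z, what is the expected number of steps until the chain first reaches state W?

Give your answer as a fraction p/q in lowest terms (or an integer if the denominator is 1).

Answer: 2960/717

Derivation:
Let h_i = expected steps to first reach W from state i.
Boundary: h_W = 0.
First-step equations for the other states:
  h_X = 1 + 1/8*h_X + 1/4*h_Y + 7/16*h_Z + 3/16*h_W
  h_Y = 1 + 3/8*h_X + 5/16*h_Y + 1/16*h_Z + 1/4*h_W
  h_Z = 1 + 1/16*h_X + 1/8*h_Y + 9/16*h_Z + 1/4*h_W

Substituting h_W = 0 and rearranging gives the linear system (I - Q) h = 1:
  [7/8, -1/4, -7/16] . (h_X, h_Y, h_Z) = 1
  [-3/8, 11/16, -1/16] . (h_X, h_Y, h_Z) = 1
  [-1/16, -1/8, 7/16] . (h_X, h_Y, h_Z) = 1

Solving yields:
  h_X = 1056/239
  h_Y = 3040/717
  h_Z = 2960/717

Starting state is Z, so the expected hitting time is h_Z = 2960/717.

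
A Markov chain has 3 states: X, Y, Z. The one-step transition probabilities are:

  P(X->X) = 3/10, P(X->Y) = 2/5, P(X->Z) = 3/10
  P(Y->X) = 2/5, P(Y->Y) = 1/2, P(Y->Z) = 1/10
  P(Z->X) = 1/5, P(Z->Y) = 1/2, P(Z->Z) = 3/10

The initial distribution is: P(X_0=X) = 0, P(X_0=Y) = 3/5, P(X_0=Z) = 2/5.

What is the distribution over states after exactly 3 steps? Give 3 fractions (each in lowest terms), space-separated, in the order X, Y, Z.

Answer: 817/2500 1167/2500 129/625

Derivation:
Propagating the distribution step by step (d_{t+1} = d_t * P):
d_0 = (X=0, Y=3/5, Z=2/5)
  d_1[X] = 0*3/10 + 3/5*2/5 + 2/5*1/5 = 8/25
  d_1[Y] = 0*2/5 + 3/5*1/2 + 2/5*1/2 = 1/2
  d_1[Z] = 0*3/10 + 3/5*1/10 + 2/5*3/10 = 9/50
d_1 = (X=8/25, Y=1/2, Z=9/50)
  d_2[X] = 8/25*3/10 + 1/2*2/5 + 9/50*1/5 = 83/250
  d_2[Y] = 8/25*2/5 + 1/2*1/2 + 9/50*1/2 = 117/250
  d_2[Z] = 8/25*3/10 + 1/2*1/10 + 9/50*3/10 = 1/5
d_2 = (X=83/250, Y=117/250, Z=1/5)
  d_3[X] = 83/250*3/10 + 117/250*2/5 + 1/5*1/5 = 817/2500
  d_3[Y] = 83/250*2/5 + 117/250*1/2 + 1/5*1/2 = 1167/2500
  d_3[Z] = 83/250*3/10 + 117/250*1/10 + 1/5*3/10 = 129/625
d_3 = (X=817/2500, Y=1167/2500, Z=129/625)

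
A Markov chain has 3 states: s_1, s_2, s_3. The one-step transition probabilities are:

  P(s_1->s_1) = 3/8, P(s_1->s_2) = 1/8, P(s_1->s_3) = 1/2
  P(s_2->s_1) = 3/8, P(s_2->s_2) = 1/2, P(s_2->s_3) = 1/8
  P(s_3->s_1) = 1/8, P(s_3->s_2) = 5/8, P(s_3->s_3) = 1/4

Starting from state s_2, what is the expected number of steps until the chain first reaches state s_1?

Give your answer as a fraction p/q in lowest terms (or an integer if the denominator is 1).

Answer: 56/19

Derivation:
Let h_i = expected steps to first reach s_1 from state i.
Boundary: h_s_1 = 0.
First-step equations for the other states:
  h_s_2 = 1 + 3/8*h_s_1 + 1/2*h_s_2 + 1/8*h_s_3
  h_s_3 = 1 + 1/8*h_s_1 + 5/8*h_s_2 + 1/4*h_s_3

Substituting h_s_1 = 0 and rearranging gives the linear system (I - Q) h = 1:
  [1/2, -1/8] . (h_s_2, h_s_3) = 1
  [-5/8, 3/4] . (h_s_2, h_s_3) = 1

Solving yields:
  h_s_2 = 56/19
  h_s_3 = 72/19

Starting state is s_2, so the expected hitting time is h_s_2 = 56/19.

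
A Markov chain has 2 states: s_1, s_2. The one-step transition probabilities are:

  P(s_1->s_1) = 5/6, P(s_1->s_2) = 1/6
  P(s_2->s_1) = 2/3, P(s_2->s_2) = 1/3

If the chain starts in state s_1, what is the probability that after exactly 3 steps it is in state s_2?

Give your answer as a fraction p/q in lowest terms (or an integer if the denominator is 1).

Computing P^3 by repeated multiplication:
P^1 =
  s_1: [5/6, 1/6]
  s_2: [2/3, 1/3]
P^2 =
  s_1: [29/36, 7/36]
  s_2: [7/9, 2/9]
P^3 =
  s_1: [173/216, 43/216]
  s_2: [43/54, 11/54]

(P^3)[s_1 -> s_2] = 43/216

Answer: 43/216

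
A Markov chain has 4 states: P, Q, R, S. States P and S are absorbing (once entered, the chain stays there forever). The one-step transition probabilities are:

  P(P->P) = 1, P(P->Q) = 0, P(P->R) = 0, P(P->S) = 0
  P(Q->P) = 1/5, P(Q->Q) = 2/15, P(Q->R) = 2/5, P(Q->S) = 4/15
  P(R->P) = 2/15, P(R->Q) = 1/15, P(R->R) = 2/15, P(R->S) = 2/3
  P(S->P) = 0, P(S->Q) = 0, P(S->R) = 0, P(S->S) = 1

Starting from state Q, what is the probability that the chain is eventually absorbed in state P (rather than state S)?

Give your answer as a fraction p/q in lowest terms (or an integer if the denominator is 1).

Let a_i = P(absorbed in P | start in state i).
Boundary conditions: a_P = 1, a_S = 0.
For each transient state i, a_i = sum_j P(i->j) * a_j:
  a_Q = 1/5*a_P + 2/15*a_Q + 2/5*a_R + 4/15*a_S
  a_R = 2/15*a_P + 1/15*a_Q + 2/15*a_R + 2/3*a_S

Substituting a_P = 1 and a_S = 0, rearrange to (I - Q) a = r where r[i] = P(i -> P):
  [13/15, -2/5] . (a_Q, a_R) = 1/5
  [-1/15, 13/15] . (a_Q, a_R) = 2/15

Solving yields:
  a_Q = 51/163
  a_R = 29/163

Starting state is Q, so the absorption probability is a_Q = 51/163.

Answer: 51/163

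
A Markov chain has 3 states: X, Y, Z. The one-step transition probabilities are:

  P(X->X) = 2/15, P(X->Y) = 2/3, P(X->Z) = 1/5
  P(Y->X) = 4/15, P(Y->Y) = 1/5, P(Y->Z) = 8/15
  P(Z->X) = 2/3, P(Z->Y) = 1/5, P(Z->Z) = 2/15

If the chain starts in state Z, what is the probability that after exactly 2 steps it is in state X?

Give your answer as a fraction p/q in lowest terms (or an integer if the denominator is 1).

Answer: 52/225

Derivation:
Computing P^2 by repeated multiplication:
P^1 =
  X: [2/15, 2/3, 1/5]
  Y: [4/15, 1/5, 8/15]
  Z: [2/3, 1/5, 2/15]
P^2 =
  X: [74/225, 59/225, 92/225]
  Y: [4/9, 73/225, 52/225]
  Z: [52/225, 23/45, 58/225]

(P^2)[Z -> X] = 52/225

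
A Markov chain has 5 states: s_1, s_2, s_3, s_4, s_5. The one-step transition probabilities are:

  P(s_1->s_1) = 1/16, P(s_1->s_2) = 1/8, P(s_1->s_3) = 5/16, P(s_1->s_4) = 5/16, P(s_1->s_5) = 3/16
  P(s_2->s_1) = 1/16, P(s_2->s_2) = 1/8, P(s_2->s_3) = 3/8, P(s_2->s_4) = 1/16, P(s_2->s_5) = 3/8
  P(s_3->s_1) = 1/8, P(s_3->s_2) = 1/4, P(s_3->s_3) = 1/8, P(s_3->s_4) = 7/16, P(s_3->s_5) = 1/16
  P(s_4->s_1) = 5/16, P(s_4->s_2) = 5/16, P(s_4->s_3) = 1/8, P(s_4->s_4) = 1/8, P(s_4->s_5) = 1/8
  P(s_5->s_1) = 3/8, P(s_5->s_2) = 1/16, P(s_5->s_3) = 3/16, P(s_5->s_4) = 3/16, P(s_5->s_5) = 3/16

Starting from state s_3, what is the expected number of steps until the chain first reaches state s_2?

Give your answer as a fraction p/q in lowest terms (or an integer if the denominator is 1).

Answer: 40112/8863

Derivation:
Let h_i = expected steps to first reach s_2 from state i.
Boundary: h_s_2 = 0.
First-step equations for the other states:
  h_s_1 = 1 + 1/16*h_s_1 + 1/8*h_s_2 + 5/16*h_s_3 + 5/16*h_s_4 + 3/16*h_s_5
  h_s_3 = 1 + 1/8*h_s_1 + 1/4*h_s_2 + 1/8*h_s_3 + 7/16*h_s_4 + 1/16*h_s_5
  h_s_4 = 1 + 5/16*h_s_1 + 5/16*h_s_2 + 1/8*h_s_3 + 1/8*h_s_4 + 1/8*h_s_5
  h_s_5 = 1 + 3/8*h_s_1 + 1/16*h_s_2 + 3/16*h_s_3 + 3/16*h_s_4 + 3/16*h_s_5

Substituting h_s_2 = 0 and rearranging gives the linear system (I - Q) h = 1:
  [15/16, -5/16, -5/16, -3/16] . (h_s_1, h_s_3, h_s_4, h_s_5) = 1
  [-1/8, 7/8, -7/16, -1/16] . (h_s_1, h_s_3, h_s_4, h_s_5) = 1
  [-5/16, -1/8, 7/8, -1/8] . (h_s_1, h_s_3, h_s_4, h_s_5) = 1
  [-3/8, -3/16, -3/16, 13/16] . (h_s_1, h_s_3, h_s_4, h_s_5) = 1

Solving yields:
  h_s_1 = 46128/8863
  h_s_3 = 40112/8863
  h_s_4 = 39560/8863
  h_s_5 = 50584/8863

Starting state is s_3, so the expected hitting time is h_s_3 = 40112/8863.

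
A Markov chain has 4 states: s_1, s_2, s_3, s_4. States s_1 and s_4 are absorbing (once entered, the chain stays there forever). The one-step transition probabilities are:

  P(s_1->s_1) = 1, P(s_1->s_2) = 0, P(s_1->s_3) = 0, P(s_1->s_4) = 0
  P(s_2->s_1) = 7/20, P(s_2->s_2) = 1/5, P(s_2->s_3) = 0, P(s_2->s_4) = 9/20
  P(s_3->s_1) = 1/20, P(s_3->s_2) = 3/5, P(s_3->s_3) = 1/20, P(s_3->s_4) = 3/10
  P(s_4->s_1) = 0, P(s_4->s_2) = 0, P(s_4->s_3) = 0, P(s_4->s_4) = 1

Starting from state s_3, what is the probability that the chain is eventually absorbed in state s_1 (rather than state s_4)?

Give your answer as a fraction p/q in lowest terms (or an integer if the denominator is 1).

Answer: 25/76

Derivation:
Let a_i = P(absorbed in s_1 | start in state i).
Boundary conditions: a_s_1 = 1, a_s_4 = 0.
For each transient state i, a_i = sum_j P(i->j) * a_j:
  a_s_2 = 7/20*a_s_1 + 1/5*a_s_2 + 0*a_s_3 + 9/20*a_s_4
  a_s_3 = 1/20*a_s_1 + 3/5*a_s_2 + 1/20*a_s_3 + 3/10*a_s_4

Substituting a_s_1 = 1 and a_s_4 = 0, rearrange to (I - Q) a = r where r[i] = P(i -> s_1):
  [4/5, 0] . (a_s_2, a_s_3) = 7/20
  [-3/5, 19/20] . (a_s_2, a_s_3) = 1/20

Solving yields:
  a_s_2 = 7/16
  a_s_3 = 25/76

Starting state is s_3, so the absorption probability is a_s_3 = 25/76.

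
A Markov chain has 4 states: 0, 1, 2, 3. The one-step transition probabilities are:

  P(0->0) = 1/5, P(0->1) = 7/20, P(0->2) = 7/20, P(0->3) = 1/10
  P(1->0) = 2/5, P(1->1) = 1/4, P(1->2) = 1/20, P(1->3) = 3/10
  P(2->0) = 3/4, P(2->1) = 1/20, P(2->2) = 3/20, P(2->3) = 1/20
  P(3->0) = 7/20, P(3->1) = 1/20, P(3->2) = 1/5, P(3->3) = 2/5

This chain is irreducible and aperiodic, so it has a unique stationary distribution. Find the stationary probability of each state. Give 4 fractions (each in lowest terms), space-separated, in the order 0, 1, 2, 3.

The stationary distribution satisfies pi = pi * P, i.e.:
  pi_0 = 1/5*pi_0 + 2/5*pi_1 + 3/4*pi_2 + 7/20*pi_3
  pi_1 = 7/20*pi_0 + 1/4*pi_1 + 1/20*pi_2 + 1/20*pi_3
  pi_2 = 7/20*pi_0 + 1/20*pi_1 + 3/20*pi_2 + 1/5*pi_3
  pi_3 = 1/10*pi_0 + 3/10*pi_1 + 1/20*pi_2 + 2/5*pi_3
with normalization: pi_0 + pi_1 + pi_2 + pi_3 = 1.

Using the first 3 balance equations plus normalization, the linear system A*pi = b is:
  [-4/5, 2/5, 3/4, 7/20] . pi = 0
  [7/20, -3/4, 1/20, 1/20] . pi = 0
  [7/20, 1/20, -17/20, 1/5] . pi = 0
  [1, 1, 1, 1] . pi = 1

Solving yields:
  pi_0 = 2861/7362
  pi_1 = 511/2454
  pi_2 = 796/3681
  pi_3 = 688/3681

Verification (pi * P):
  2861/7362*1/5 + 511/2454*2/5 + 796/3681*3/4 + 688/3681*7/20 = 2861/7362 = pi_0  (ok)
  2861/7362*7/20 + 511/2454*1/4 + 796/3681*1/20 + 688/3681*1/20 = 511/2454 = pi_1  (ok)
  2861/7362*7/20 + 511/2454*1/20 + 796/3681*3/20 + 688/3681*1/5 = 796/3681 = pi_2  (ok)
  2861/7362*1/10 + 511/2454*3/10 + 796/3681*1/20 + 688/3681*2/5 = 688/3681 = pi_3  (ok)

Answer: 2861/7362 511/2454 796/3681 688/3681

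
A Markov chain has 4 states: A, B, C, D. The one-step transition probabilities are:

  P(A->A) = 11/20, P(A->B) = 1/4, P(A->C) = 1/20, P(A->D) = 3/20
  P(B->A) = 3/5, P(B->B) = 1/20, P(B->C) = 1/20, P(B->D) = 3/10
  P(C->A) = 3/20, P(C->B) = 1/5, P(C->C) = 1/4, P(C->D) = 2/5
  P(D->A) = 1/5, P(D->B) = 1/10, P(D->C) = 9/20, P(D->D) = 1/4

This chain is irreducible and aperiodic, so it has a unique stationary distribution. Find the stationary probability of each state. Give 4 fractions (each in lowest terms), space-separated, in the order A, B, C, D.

The stationary distribution satisfies pi = pi * P, i.e.:
  pi_A = 11/20*pi_A + 3/5*pi_B + 3/20*pi_C + 1/5*pi_D
  pi_B = 1/4*pi_A + 1/20*pi_B + 1/5*pi_C + 1/10*pi_D
  pi_C = 1/20*pi_A + 1/20*pi_B + 1/4*pi_C + 9/20*pi_D
  pi_D = 3/20*pi_A + 3/10*pi_B + 2/5*pi_C + 1/4*pi_D
with normalization: pi_A + pi_B + pi_C + pi_D = 1.

Using the first 3 balance equations plus normalization, the linear system A*pi = b is:
  [-9/20, 3/5, 3/20, 1/5] . pi = 0
  [1/4, -19/20, 1/5, 1/10] . pi = 0
  [1/20, 1/20, -3/4, 9/20] . pi = 0
  [1, 1, 1, 1] . pi = 1

Solving yields:
  pi_A = 487/1224
  pi_B = 1039/6120
  pi_C = 379/2040
  pi_D = 503/2040

Verification (pi * P):
  487/1224*11/20 + 1039/6120*3/5 + 379/2040*3/20 + 503/2040*1/5 = 487/1224 = pi_A  (ok)
  487/1224*1/4 + 1039/6120*1/20 + 379/2040*1/5 + 503/2040*1/10 = 1039/6120 = pi_B  (ok)
  487/1224*1/20 + 1039/6120*1/20 + 379/2040*1/4 + 503/2040*9/20 = 379/2040 = pi_C  (ok)
  487/1224*3/20 + 1039/6120*3/10 + 379/2040*2/5 + 503/2040*1/4 = 503/2040 = pi_D  (ok)

Answer: 487/1224 1039/6120 379/2040 503/2040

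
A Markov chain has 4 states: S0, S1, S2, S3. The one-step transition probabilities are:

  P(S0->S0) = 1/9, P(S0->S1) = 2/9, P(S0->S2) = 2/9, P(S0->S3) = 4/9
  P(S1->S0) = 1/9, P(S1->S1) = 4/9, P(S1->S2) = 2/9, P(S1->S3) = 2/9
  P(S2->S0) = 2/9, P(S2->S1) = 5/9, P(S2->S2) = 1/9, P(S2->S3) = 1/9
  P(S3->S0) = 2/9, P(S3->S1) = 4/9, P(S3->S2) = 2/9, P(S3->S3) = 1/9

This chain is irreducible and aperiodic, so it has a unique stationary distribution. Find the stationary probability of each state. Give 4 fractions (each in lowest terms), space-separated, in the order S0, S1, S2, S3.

The stationary distribution satisfies pi = pi * P, i.e.:
  pi_S0 = 1/9*pi_S0 + 1/9*pi_S1 + 2/9*pi_S2 + 2/9*pi_S3
  pi_S1 = 2/9*pi_S0 + 4/9*pi_S1 + 5/9*pi_S2 + 4/9*pi_S3
  pi_S2 = 2/9*pi_S0 + 2/9*pi_S1 + 1/9*pi_S2 + 2/9*pi_S3
  pi_S3 = 4/9*pi_S0 + 2/9*pi_S1 + 1/9*pi_S2 + 1/9*pi_S3
with normalization: pi_S0 + pi_S1 + pi_S2 + pi_S3 = 1.

Using the first 3 balance equations plus normalization, the linear system A*pi = b is:
  [-8/9, 1/9, 2/9, 2/9] . pi = 0
  [2/9, -5/9, 5/9, 4/9] . pi = 0
  [2/9, 2/9, -8/9, 2/9] . pi = 0
  [1, 1, 1, 1] . pi = 1

Solving yields:
  pi_S0 = 69/440
  pi_S1 = 19/44
  pi_S2 = 1/5
  pi_S3 = 93/440

Verification (pi * P):
  69/440*1/9 + 19/44*1/9 + 1/5*2/9 + 93/440*2/9 = 69/440 = pi_S0  (ok)
  69/440*2/9 + 19/44*4/9 + 1/5*5/9 + 93/440*4/9 = 19/44 = pi_S1  (ok)
  69/440*2/9 + 19/44*2/9 + 1/5*1/9 + 93/440*2/9 = 1/5 = pi_S2  (ok)
  69/440*4/9 + 19/44*2/9 + 1/5*1/9 + 93/440*1/9 = 93/440 = pi_S3  (ok)

Answer: 69/440 19/44 1/5 93/440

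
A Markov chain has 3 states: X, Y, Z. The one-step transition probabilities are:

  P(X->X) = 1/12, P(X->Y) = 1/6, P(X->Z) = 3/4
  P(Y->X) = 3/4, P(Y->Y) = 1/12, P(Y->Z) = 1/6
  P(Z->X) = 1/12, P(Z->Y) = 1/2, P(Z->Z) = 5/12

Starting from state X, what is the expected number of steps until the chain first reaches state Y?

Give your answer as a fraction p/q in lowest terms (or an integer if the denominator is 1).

Answer: 48/17

Derivation:
Let h_i = expected steps to first reach Y from state i.
Boundary: h_Y = 0.
First-step equations for the other states:
  h_X = 1 + 1/12*h_X + 1/6*h_Y + 3/4*h_Z
  h_Z = 1 + 1/12*h_X + 1/2*h_Y + 5/12*h_Z

Substituting h_Y = 0 and rearranging gives the linear system (I - Q) h = 1:
  [11/12, -3/4] . (h_X, h_Z) = 1
  [-1/12, 7/12] . (h_X, h_Z) = 1

Solving yields:
  h_X = 48/17
  h_Z = 36/17

Starting state is X, so the expected hitting time is h_X = 48/17.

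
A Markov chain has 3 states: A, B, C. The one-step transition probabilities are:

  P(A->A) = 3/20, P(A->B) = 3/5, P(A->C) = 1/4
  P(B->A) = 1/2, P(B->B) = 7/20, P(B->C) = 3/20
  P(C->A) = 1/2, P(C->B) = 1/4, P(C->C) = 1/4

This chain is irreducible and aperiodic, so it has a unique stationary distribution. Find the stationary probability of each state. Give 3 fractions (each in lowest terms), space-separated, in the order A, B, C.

The stationary distribution satisfies pi = pi * P, i.e.:
  pi_A = 3/20*pi_A + 1/2*pi_B + 1/2*pi_C
  pi_B = 3/5*pi_A + 7/20*pi_B + 1/4*pi_C
  pi_C = 1/4*pi_A + 3/20*pi_B + 1/4*pi_C
with normalization: pi_A + pi_B + pi_C = 1.

Using the first 2 balance equations plus normalization, the linear system A*pi = b is:
  [-17/20, 1/2, 1/2] . pi = 0
  [3/5, -13/20, 1/4] . pi = 0
  [1, 1, 1] . pi = 1

Solving yields:
  pi_A = 10/27
  pi_B = 205/486
  pi_C = 101/486

Verification (pi * P):
  10/27*3/20 + 205/486*1/2 + 101/486*1/2 = 10/27 = pi_A  (ok)
  10/27*3/5 + 205/486*7/20 + 101/486*1/4 = 205/486 = pi_B  (ok)
  10/27*1/4 + 205/486*3/20 + 101/486*1/4 = 101/486 = pi_C  (ok)

Answer: 10/27 205/486 101/486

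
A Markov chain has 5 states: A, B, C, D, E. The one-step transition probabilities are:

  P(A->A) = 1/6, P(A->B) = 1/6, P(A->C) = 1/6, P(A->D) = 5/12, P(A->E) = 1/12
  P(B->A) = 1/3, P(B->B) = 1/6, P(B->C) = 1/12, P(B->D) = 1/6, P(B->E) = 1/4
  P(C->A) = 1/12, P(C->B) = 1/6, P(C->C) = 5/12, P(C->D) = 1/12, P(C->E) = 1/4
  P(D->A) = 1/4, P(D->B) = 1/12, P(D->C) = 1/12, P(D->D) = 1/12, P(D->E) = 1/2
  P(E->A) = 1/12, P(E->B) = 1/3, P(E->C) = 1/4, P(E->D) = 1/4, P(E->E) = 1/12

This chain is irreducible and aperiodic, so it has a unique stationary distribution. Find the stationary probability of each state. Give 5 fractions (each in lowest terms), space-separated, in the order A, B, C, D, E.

The stationary distribution satisfies pi = pi * P, i.e.:
  pi_A = 1/6*pi_A + 1/3*pi_B + 1/12*pi_C + 1/4*pi_D + 1/12*pi_E
  pi_B = 1/6*pi_A + 1/6*pi_B + 1/6*pi_C + 1/12*pi_D + 1/3*pi_E
  pi_C = 1/6*pi_A + 1/12*pi_B + 5/12*pi_C + 1/12*pi_D + 1/4*pi_E
  pi_D = 5/12*pi_A + 1/6*pi_B + 1/12*pi_C + 1/12*pi_D + 1/4*pi_E
  pi_E = 1/12*pi_A + 1/4*pi_B + 1/4*pi_C + 1/2*pi_D + 1/12*pi_E
with normalization: pi_A + pi_B + pi_C + pi_D + pi_E = 1.

Using the first 4 balance equations plus normalization, the linear system A*pi = b is:
  [-5/6, 1/3, 1/12, 1/4, 1/12] . pi = 0
  [1/6, -5/6, 1/6, 1/12, 1/3] . pi = 0
  [1/6, 1/12, -7/12, 1/12, 1/4] . pi = 0
  [5/12, 1/6, 1/12, -11/12, 1/4] . pi = 0
  [1, 1, 1, 1, 1] . pi = 1

Solving yields:
  pi_A = 1823/10230
  pi_B = 1931/10230
  pi_C = 839/4092
  pi_D = 13/66
  pi_E = 4727/20460

Verification (pi * P):
  1823/10230*1/6 + 1931/10230*1/3 + 839/4092*1/12 + 13/66*1/4 + 4727/20460*1/12 = 1823/10230 = pi_A  (ok)
  1823/10230*1/6 + 1931/10230*1/6 + 839/4092*1/6 + 13/66*1/12 + 4727/20460*1/3 = 1931/10230 = pi_B  (ok)
  1823/10230*1/6 + 1931/10230*1/12 + 839/4092*5/12 + 13/66*1/12 + 4727/20460*1/4 = 839/4092 = pi_C  (ok)
  1823/10230*5/12 + 1931/10230*1/6 + 839/4092*1/12 + 13/66*1/12 + 4727/20460*1/4 = 13/66 = pi_D  (ok)
  1823/10230*1/12 + 1931/10230*1/4 + 839/4092*1/4 + 13/66*1/2 + 4727/20460*1/12 = 4727/20460 = pi_E  (ok)

Answer: 1823/10230 1931/10230 839/4092 13/66 4727/20460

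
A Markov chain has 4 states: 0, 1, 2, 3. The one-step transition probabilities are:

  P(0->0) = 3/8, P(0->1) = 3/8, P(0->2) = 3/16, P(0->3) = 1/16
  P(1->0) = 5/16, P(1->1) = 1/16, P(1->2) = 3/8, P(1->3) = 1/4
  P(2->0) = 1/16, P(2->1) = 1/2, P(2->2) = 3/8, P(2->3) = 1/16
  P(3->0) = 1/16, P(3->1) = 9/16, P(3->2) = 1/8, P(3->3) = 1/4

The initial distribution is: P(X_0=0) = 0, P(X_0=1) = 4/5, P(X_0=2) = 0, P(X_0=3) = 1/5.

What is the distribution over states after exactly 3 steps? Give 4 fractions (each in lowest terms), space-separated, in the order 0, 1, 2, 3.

Propagating the distribution step by step (d_{t+1} = d_t * P):
d_0 = (0=0, 1=4/5, 2=0, 3=1/5)
  d_1[0] = 0*3/8 + 4/5*5/16 + 0*1/16 + 1/5*1/16 = 21/80
  d_1[1] = 0*3/8 + 4/5*1/16 + 0*1/2 + 1/5*9/16 = 13/80
  d_1[2] = 0*3/16 + 4/5*3/8 + 0*3/8 + 1/5*1/8 = 13/40
  d_1[3] = 0*1/16 + 4/5*1/4 + 0*1/16 + 1/5*1/4 = 1/4
d_1 = (0=21/80, 1=13/80, 2=13/40, 3=1/4)
  d_2[0] = 21/80*3/8 + 13/80*5/16 + 13/40*1/16 + 1/4*1/16 = 237/1280
  d_2[1] = 21/80*3/8 + 13/80*1/16 + 13/40*1/2 + 1/4*9/16 = 527/1280
  d_2[2] = 21/80*3/16 + 13/80*3/8 + 13/40*3/8 + 1/4*1/8 = 337/1280
  d_2[3] = 21/80*1/16 + 13/80*1/4 + 13/40*1/16 + 1/4*1/4 = 179/1280
d_2 = (0=237/1280, 1=527/1280, 2=337/1280, 3=179/1280)
  d_3[0] = 237/1280*3/8 + 527/1280*5/16 + 337/1280*1/16 + 179/1280*1/16 = 4573/20480
  d_3[1] = 237/1280*3/8 + 527/1280*1/16 + 337/1280*1/2 + 179/1280*9/16 = 391/1280
  d_3[2] = 237/1280*3/16 + 527/1280*3/8 + 337/1280*3/8 + 179/1280*1/8 = 6253/20480
  d_3[3] = 237/1280*1/16 + 527/1280*1/4 + 337/1280*1/16 + 179/1280*1/4 = 1699/10240
d_3 = (0=4573/20480, 1=391/1280, 2=6253/20480, 3=1699/10240)

Answer: 4573/20480 391/1280 6253/20480 1699/10240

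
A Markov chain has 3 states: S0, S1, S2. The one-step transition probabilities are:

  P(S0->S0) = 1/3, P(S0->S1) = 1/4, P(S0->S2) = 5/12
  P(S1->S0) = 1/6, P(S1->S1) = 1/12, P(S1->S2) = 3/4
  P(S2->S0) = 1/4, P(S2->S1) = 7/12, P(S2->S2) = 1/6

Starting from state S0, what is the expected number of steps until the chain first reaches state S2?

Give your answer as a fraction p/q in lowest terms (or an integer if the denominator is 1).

Let h_i = expected steps to first reach S2 from state i.
Boundary: h_S2 = 0.
First-step equations for the other states:
  h_S0 = 1 + 1/3*h_S0 + 1/4*h_S1 + 5/12*h_S2
  h_S1 = 1 + 1/6*h_S0 + 1/12*h_S1 + 3/4*h_S2

Substituting h_S2 = 0 and rearranging gives the linear system (I - Q) h = 1:
  [2/3, -1/4] . (h_S0, h_S1) = 1
  [-1/6, 11/12] . (h_S0, h_S1) = 1

Solving yields:
  h_S0 = 84/41
  h_S1 = 60/41

Starting state is S0, so the expected hitting time is h_S0 = 84/41.

Answer: 84/41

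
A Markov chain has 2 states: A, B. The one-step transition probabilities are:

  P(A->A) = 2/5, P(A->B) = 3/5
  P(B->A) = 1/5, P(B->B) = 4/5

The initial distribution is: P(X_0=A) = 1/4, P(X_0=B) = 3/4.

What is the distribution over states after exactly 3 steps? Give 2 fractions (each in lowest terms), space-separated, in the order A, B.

Propagating the distribution step by step (d_{t+1} = d_t * P):
d_0 = (A=1/4, B=3/4)
  d_1[A] = 1/4*2/5 + 3/4*1/5 = 1/4
  d_1[B] = 1/4*3/5 + 3/4*4/5 = 3/4
d_1 = (A=1/4, B=3/4)
  d_2[A] = 1/4*2/5 + 3/4*1/5 = 1/4
  d_2[B] = 1/4*3/5 + 3/4*4/5 = 3/4
d_2 = (A=1/4, B=3/4)
  d_3[A] = 1/4*2/5 + 3/4*1/5 = 1/4
  d_3[B] = 1/4*3/5 + 3/4*4/5 = 3/4
d_3 = (A=1/4, B=3/4)

Answer: 1/4 3/4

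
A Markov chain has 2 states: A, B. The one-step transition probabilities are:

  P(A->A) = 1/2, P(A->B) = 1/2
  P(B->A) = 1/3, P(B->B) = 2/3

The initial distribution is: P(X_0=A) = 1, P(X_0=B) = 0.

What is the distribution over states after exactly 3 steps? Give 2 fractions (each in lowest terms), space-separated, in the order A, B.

Propagating the distribution step by step (d_{t+1} = d_t * P):
d_0 = (A=1, B=0)
  d_1[A] = 1*1/2 + 0*1/3 = 1/2
  d_1[B] = 1*1/2 + 0*2/3 = 1/2
d_1 = (A=1/2, B=1/2)
  d_2[A] = 1/2*1/2 + 1/2*1/3 = 5/12
  d_2[B] = 1/2*1/2 + 1/2*2/3 = 7/12
d_2 = (A=5/12, B=7/12)
  d_3[A] = 5/12*1/2 + 7/12*1/3 = 29/72
  d_3[B] = 5/12*1/2 + 7/12*2/3 = 43/72
d_3 = (A=29/72, B=43/72)

Answer: 29/72 43/72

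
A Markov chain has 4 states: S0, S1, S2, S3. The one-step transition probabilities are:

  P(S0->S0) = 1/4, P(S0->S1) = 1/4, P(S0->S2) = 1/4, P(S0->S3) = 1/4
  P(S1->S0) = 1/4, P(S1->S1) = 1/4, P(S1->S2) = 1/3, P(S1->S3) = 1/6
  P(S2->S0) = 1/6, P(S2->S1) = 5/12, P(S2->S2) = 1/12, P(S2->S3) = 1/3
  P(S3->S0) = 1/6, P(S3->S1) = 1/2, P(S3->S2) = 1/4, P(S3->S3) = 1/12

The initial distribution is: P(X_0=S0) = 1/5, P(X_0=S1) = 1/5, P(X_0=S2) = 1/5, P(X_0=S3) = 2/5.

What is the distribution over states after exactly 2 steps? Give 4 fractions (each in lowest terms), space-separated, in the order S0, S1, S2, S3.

Propagating the distribution step by step (d_{t+1} = d_t * P):
d_0 = (S0=1/5, S1=1/5, S2=1/5, S3=2/5)
  d_1[S0] = 1/5*1/4 + 1/5*1/4 + 1/5*1/6 + 2/5*1/6 = 1/5
  d_1[S1] = 1/5*1/4 + 1/5*1/4 + 1/5*5/12 + 2/5*1/2 = 23/60
  d_1[S2] = 1/5*1/4 + 1/5*1/3 + 1/5*1/12 + 2/5*1/4 = 7/30
  d_1[S3] = 1/5*1/4 + 1/5*1/6 + 1/5*1/3 + 2/5*1/12 = 11/60
d_1 = (S0=1/5, S1=23/60, S2=7/30, S3=11/60)
  d_2[S0] = 1/5*1/4 + 23/60*1/4 + 7/30*1/6 + 11/60*1/6 = 31/144
  d_2[S1] = 1/5*1/4 + 23/60*1/4 + 7/30*5/12 + 11/60*1/2 = 241/720
  d_2[S2] = 1/5*1/4 + 23/60*1/3 + 7/30*1/12 + 11/60*1/4 = 35/144
  d_2[S3] = 1/5*1/4 + 23/60*1/6 + 7/30*1/3 + 11/60*1/12 = 149/720
d_2 = (S0=31/144, S1=241/720, S2=35/144, S3=149/720)

Answer: 31/144 241/720 35/144 149/720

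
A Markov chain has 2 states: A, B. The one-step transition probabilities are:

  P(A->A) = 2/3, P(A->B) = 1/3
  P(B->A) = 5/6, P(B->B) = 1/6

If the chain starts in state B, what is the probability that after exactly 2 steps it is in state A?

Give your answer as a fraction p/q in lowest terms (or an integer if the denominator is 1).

Answer: 25/36

Derivation:
Computing P^2 by repeated multiplication:
P^1 =
  A: [2/3, 1/3]
  B: [5/6, 1/6]
P^2 =
  A: [13/18, 5/18]
  B: [25/36, 11/36]

(P^2)[B -> A] = 25/36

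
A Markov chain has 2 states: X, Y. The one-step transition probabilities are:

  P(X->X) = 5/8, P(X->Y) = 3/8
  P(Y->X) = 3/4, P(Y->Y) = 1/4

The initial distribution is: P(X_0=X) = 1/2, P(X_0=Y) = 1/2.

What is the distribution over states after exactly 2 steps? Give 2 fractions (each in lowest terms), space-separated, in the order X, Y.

Propagating the distribution step by step (d_{t+1} = d_t * P):
d_0 = (X=1/2, Y=1/2)
  d_1[X] = 1/2*5/8 + 1/2*3/4 = 11/16
  d_1[Y] = 1/2*3/8 + 1/2*1/4 = 5/16
d_1 = (X=11/16, Y=5/16)
  d_2[X] = 11/16*5/8 + 5/16*3/4 = 85/128
  d_2[Y] = 11/16*3/8 + 5/16*1/4 = 43/128
d_2 = (X=85/128, Y=43/128)

Answer: 85/128 43/128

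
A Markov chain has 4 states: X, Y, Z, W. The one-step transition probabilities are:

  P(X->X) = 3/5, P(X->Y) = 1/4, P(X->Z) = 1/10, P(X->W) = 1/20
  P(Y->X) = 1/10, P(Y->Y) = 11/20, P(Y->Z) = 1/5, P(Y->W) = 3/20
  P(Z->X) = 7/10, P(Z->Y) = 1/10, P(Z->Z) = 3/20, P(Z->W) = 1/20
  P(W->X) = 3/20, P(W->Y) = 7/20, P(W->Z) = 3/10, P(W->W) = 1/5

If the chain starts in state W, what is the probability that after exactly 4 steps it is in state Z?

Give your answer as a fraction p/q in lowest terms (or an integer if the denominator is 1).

Answer: 6461/40000

Derivation:
Computing P^4 by repeated multiplication:
P^1 =
  X: [3/5, 1/4, 1/10, 1/20]
  Y: [1/10, 11/20, 1/5, 3/20]
  Z: [7/10, 1/10, 3/20, 1/20]
  W: [3/20, 7/20, 3/10, 1/5]
P^2 =
  X: [37/80, 63/200, 7/50, 33/400]
  Y: [111/400, 2/5, 39/200, 51/400]
  Z: [217/400, 21/80, 51/400, 27/400]
  W: [73/200, 33/100, 19/100, 23/200]
P^3 =
  X: [671/1600, 1327/4000, 31/200, 751/8000]
  Y: [2897/8000, 707/2000, 701/4000, 873/8000]
  Z: [3609/8000, 2531/8000, 1169/8000, 691/8000]
  W: [1609/4000, 83/250, 331/2000, 401/4000]
P^4 =
  X: [65181/160000, 26853/80000, 1597/10000, 15561/160000]
  Y: [62667/160000, 13627/40000, 531/3200, 651/6400]
  Z: [66809/160000, 53061/160000, 4999/32000, 3027/32000]
  W: [6487/16000, 837/2500, 6461/40000, 7859/80000]

(P^4)[W -> Z] = 6461/40000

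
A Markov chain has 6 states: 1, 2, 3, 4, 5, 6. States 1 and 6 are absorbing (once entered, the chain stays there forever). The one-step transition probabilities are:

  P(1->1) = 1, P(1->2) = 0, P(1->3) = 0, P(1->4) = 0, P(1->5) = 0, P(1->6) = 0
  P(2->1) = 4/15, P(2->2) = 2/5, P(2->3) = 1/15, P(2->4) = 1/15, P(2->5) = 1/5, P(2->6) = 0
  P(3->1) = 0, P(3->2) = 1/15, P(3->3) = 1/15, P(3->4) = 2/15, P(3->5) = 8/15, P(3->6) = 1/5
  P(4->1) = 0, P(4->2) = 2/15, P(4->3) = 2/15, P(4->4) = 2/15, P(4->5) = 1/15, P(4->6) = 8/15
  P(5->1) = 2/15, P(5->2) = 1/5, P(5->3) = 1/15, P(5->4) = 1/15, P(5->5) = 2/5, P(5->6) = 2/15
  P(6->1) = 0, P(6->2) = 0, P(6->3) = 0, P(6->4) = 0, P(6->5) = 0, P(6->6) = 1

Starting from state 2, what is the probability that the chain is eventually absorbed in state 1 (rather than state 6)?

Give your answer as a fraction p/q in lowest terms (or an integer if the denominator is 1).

Let a_i = P(absorbed in 1 | start in state i).
Boundary conditions: a_1 = 1, a_6 = 0.
For each transient state i, a_i = sum_j P(i->j) * a_j:
  a_2 = 4/15*a_1 + 2/5*a_2 + 1/15*a_3 + 1/15*a_4 + 1/5*a_5 + 0*a_6
  a_3 = 0*a_1 + 1/15*a_2 + 1/15*a_3 + 2/15*a_4 + 8/15*a_5 + 1/5*a_6
  a_4 = 0*a_1 + 2/15*a_2 + 2/15*a_3 + 2/15*a_4 + 1/15*a_5 + 8/15*a_6
  a_5 = 2/15*a_1 + 1/5*a_2 + 1/15*a_3 + 1/15*a_4 + 2/5*a_5 + 2/15*a_6

Substituting a_1 = 1 and a_6 = 0, rearrange to (I - Q) a = r where r[i] = P(i -> 1):
  [3/5, -1/15, -1/15, -1/5] . (a_2, a_3, a_4, a_5) = 4/15
  [-1/15, 14/15, -2/15, -8/15] . (a_2, a_3, a_4, a_5) = 0
  [-2/15, -2/15, 13/15, -1/15] . (a_2, a_3, a_4, a_5) = 0
  [-1/5, -1/15, -1/15, 3/5] . (a_2, a_3, a_4, a_5) = 2/15

Solving yields:
  a_2 = 1801/2655
  a_3 = 109/295
  a_4 = 71/354
  a_5 = 2717/5310

Starting state is 2, so the absorption probability is a_2 = 1801/2655.

Answer: 1801/2655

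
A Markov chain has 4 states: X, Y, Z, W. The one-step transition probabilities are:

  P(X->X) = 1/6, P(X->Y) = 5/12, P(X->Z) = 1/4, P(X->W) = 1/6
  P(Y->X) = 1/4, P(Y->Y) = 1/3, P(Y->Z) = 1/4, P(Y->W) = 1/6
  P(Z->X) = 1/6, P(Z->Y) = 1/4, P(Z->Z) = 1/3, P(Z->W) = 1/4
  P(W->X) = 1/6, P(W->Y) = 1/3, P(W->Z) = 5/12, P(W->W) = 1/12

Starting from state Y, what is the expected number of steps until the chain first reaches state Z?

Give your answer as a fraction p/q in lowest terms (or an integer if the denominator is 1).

Answer: 156/43

Derivation:
Let h_i = expected steps to first reach Z from state i.
Boundary: h_Z = 0.
First-step equations for the other states:
  h_X = 1 + 1/6*h_X + 5/12*h_Y + 1/4*h_Z + 1/6*h_W
  h_Y = 1 + 1/4*h_X + 1/3*h_Y + 1/4*h_Z + 1/6*h_W
  h_W = 1 + 1/6*h_X + 1/3*h_Y + 5/12*h_Z + 1/12*h_W

Substituting h_Z = 0 and rearranging gives the linear system (I - Q) h = 1:
  [5/6, -5/12, -1/6] . (h_X, h_Y, h_W) = 1
  [-1/4, 2/3, -1/6] . (h_X, h_Y, h_W) = 1
  [-1/6, -1/3, 11/12] . (h_X, h_Y, h_W) = 1

Solving yields:
  h_X = 156/43
  h_Y = 156/43
  h_W = 132/43

Starting state is Y, so the expected hitting time is h_Y = 156/43.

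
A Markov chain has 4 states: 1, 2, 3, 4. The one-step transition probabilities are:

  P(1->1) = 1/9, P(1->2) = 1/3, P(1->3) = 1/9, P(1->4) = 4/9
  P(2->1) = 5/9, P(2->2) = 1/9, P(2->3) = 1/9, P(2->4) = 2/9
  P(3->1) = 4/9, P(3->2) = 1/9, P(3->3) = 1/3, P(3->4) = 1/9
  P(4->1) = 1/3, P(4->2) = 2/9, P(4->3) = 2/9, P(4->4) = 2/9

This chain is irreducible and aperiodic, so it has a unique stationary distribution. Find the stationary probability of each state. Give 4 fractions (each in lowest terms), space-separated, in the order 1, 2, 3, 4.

Answer: 283/862 185/862 157/862 237/862

Derivation:
The stationary distribution satisfies pi = pi * P, i.e.:
  pi_1 = 1/9*pi_1 + 5/9*pi_2 + 4/9*pi_3 + 1/3*pi_4
  pi_2 = 1/3*pi_1 + 1/9*pi_2 + 1/9*pi_3 + 2/9*pi_4
  pi_3 = 1/9*pi_1 + 1/9*pi_2 + 1/3*pi_3 + 2/9*pi_4
  pi_4 = 4/9*pi_1 + 2/9*pi_2 + 1/9*pi_3 + 2/9*pi_4
with normalization: pi_1 + pi_2 + pi_3 + pi_4 = 1.

Using the first 3 balance equations plus normalization, the linear system A*pi = b is:
  [-8/9, 5/9, 4/9, 1/3] . pi = 0
  [1/3, -8/9, 1/9, 2/9] . pi = 0
  [1/9, 1/9, -2/3, 2/9] . pi = 0
  [1, 1, 1, 1] . pi = 1

Solving yields:
  pi_1 = 283/862
  pi_2 = 185/862
  pi_3 = 157/862
  pi_4 = 237/862

Verification (pi * P):
  283/862*1/9 + 185/862*5/9 + 157/862*4/9 + 237/862*1/3 = 283/862 = pi_1  (ok)
  283/862*1/3 + 185/862*1/9 + 157/862*1/9 + 237/862*2/9 = 185/862 = pi_2  (ok)
  283/862*1/9 + 185/862*1/9 + 157/862*1/3 + 237/862*2/9 = 157/862 = pi_3  (ok)
  283/862*4/9 + 185/862*2/9 + 157/862*1/9 + 237/862*2/9 = 237/862 = pi_4  (ok)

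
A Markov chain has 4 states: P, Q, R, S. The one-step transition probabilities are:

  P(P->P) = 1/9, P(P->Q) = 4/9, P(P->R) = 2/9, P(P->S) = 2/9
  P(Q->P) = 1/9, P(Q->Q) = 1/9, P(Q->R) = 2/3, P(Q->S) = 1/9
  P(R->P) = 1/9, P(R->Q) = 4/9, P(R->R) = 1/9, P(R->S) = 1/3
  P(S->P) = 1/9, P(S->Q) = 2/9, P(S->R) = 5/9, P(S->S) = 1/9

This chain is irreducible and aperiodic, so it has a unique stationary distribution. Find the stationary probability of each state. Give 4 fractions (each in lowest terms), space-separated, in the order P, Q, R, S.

The stationary distribution satisfies pi = pi * P, i.e.:
  pi_P = 1/9*pi_P + 1/9*pi_Q + 1/9*pi_R + 1/9*pi_S
  pi_Q = 4/9*pi_P + 1/9*pi_Q + 4/9*pi_R + 2/9*pi_S
  pi_R = 2/9*pi_P + 2/3*pi_Q + 1/9*pi_R + 5/9*pi_S
  pi_S = 2/9*pi_P + 1/9*pi_Q + 1/3*pi_R + 1/9*pi_S
with normalization: pi_P + pi_Q + pi_R + pi_S = 1.

Using the first 3 balance equations plus normalization, the linear system A*pi = b is:
  [-8/9, 1/9, 1/9, 1/9] . pi = 0
  [4/9, -8/9, 4/9, 2/9] . pi = 0
  [2/9, 2/3, -8/9, 5/9] . pi = 0
  [1, 1, 1, 1] . pi = 1

Solving yields:
  pi_P = 1/9
  pi_Q = 43/144
  pi_R = 55/144
  pi_S = 5/24

Verification (pi * P):
  1/9*1/9 + 43/144*1/9 + 55/144*1/9 + 5/24*1/9 = 1/9 = pi_P  (ok)
  1/9*4/9 + 43/144*1/9 + 55/144*4/9 + 5/24*2/9 = 43/144 = pi_Q  (ok)
  1/9*2/9 + 43/144*2/3 + 55/144*1/9 + 5/24*5/9 = 55/144 = pi_R  (ok)
  1/9*2/9 + 43/144*1/9 + 55/144*1/3 + 5/24*1/9 = 5/24 = pi_S  (ok)

Answer: 1/9 43/144 55/144 5/24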